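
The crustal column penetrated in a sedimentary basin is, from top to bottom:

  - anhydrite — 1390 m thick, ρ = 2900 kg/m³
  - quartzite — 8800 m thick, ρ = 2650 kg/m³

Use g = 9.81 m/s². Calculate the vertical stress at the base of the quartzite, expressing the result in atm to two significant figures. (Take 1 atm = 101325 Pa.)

2600 atm

anhydrite: 2900 kg/m³ × 9.81 m/s² × 1390 m = 3.954×10^7 Pa = 390.3 atm
quartzite: 2650 kg/m³ × 9.81 m/s² × 8800 m = 2.288×10^8 Pa = 2258 atm
Total = 390.3 + 2258 = 2648.0 atm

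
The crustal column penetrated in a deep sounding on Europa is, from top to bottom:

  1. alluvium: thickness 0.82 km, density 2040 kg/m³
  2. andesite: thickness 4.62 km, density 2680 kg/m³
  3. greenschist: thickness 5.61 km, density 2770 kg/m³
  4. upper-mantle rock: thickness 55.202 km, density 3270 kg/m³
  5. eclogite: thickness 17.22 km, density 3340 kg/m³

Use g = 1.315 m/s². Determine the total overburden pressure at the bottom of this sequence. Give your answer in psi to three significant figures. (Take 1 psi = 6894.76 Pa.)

51000 psi

alluvium: 2040 kg/m³ × 1.315 m/s² × 820 m = 2.200×10^6 Pa = 319.0 psi
andesite: 2680 kg/m³ × 1.315 m/s² × 4620 m = 1.628×10^7 Pa = 2361 psi
greenschist: 2770 kg/m³ × 1.315 m/s² × 5610 m = 2.043×10^7 Pa = 2964 psi
upper-mantle rock: 3270 kg/m³ × 1.315 m/s² × 55202 m = 2.374×10^8 Pa = 34428 psi
eclogite: 3340 kg/m³ × 1.315 m/s² × 17220 m = 7.563×10^7 Pa = 10969 psi
Total = 319.0 + 2361 + 2964 + 34428 + 10969 = 51042 psi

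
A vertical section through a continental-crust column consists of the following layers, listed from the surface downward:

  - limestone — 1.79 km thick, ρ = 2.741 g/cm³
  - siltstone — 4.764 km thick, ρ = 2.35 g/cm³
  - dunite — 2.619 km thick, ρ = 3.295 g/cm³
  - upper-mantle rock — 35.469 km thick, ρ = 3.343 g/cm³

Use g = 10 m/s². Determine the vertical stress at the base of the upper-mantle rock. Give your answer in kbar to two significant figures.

14 kbar

limestone: 2741 kg/m³ × 10 m/s² × 1790 m = 4.906×10^7 Pa = 0.4906 kbar
siltstone: 2350 kg/m³ × 10 m/s² × 4764 m = 1.120×10^8 Pa = 1.120 kbar
dunite: 3295 kg/m³ × 10 m/s² × 2619 m = 8.630×10^7 Pa = 0.8630 kbar
upper-mantle rock: 3343 kg/m³ × 10 m/s² × 35469 m = 1.186×10^9 Pa = 11.86 kbar
Total = 0.4906 + 1.120 + 0.8630 + 11.86 = 14.330 kbar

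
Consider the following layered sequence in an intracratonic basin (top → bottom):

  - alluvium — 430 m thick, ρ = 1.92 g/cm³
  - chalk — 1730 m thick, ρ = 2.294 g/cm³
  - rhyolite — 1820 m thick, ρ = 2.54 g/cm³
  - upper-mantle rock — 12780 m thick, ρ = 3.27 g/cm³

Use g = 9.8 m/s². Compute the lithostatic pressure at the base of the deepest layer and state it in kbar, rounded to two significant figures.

alluvium: 1920 kg/m³ × 9.8 m/s² × 430 m = 8.091×10^6 Pa = 0.08091 kbar
chalk: 2294 kg/m³ × 9.8 m/s² × 1730 m = 3.889×10^7 Pa = 0.3889 kbar
rhyolite: 2540 kg/m³ × 9.8 m/s² × 1820 m = 4.530×10^7 Pa = 0.4530 kbar
upper-mantle rock: 3270 kg/m³ × 9.8 m/s² × 12780 m = 4.095×10^8 Pa = 4.095 kbar
Total = 0.08091 + 0.3889 + 0.4530 + 4.095 = 5.0183 kbar

5.0 kbar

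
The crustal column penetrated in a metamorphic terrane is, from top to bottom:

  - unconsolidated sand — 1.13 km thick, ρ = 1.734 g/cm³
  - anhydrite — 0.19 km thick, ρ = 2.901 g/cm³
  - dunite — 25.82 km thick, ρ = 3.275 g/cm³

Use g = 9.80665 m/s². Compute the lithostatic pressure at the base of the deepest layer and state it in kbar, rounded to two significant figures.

8.5 kbar

unconsolidated sand: 1734 kg/m³ × 9.80665 m/s² × 1130 m = 1.922×10^7 Pa = 0.1922 kbar
anhydrite: 2901 kg/m³ × 9.80665 m/s² × 190 m = 5.405×10^6 Pa = 0.05405 kbar
dunite: 3275 kg/m³ × 9.80665 m/s² × 25820 m = 8.293×10^8 Pa = 8.293 kbar
Total = 0.1922 + 0.05405 + 8.293 = 8.5388 kbar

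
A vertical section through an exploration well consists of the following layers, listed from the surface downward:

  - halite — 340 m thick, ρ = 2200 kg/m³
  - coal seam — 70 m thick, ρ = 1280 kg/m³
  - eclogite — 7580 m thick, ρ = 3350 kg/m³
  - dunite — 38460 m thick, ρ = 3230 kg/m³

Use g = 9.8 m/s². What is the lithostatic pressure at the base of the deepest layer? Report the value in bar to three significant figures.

14700 bar

halite: 2200 kg/m³ × 9.8 m/s² × 340 m = 7.330×10^6 Pa = 73.30 bar
coal seam: 1280 kg/m³ × 9.8 m/s² × 70 m = 8.781×10^5 Pa = 8.781 bar
eclogite: 3350 kg/m³ × 9.8 m/s² × 7580 m = 2.489×10^8 Pa = 2489 bar
dunite: 3230 kg/m³ × 9.8 m/s² × 38460 m = 1.217×10^9 Pa = 12174 bar
Total = 73.30 + 8.781 + 2489 + 12174 = 14745 bar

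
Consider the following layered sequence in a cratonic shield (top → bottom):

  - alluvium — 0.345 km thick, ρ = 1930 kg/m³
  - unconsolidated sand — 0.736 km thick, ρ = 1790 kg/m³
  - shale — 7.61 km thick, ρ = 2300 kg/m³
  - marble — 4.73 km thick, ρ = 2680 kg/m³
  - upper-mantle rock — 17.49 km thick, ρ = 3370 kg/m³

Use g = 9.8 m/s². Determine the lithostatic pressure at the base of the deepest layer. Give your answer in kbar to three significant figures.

alluvium: 1930 kg/m³ × 9.8 m/s² × 345 m = 6.525×10^6 Pa = 0.06525 kbar
unconsolidated sand: 1790 kg/m³ × 9.8 m/s² × 736 m = 1.291×10^7 Pa = 0.1291 kbar
shale: 2300 kg/m³ × 9.8 m/s² × 7610 m = 1.715×10^8 Pa = 1.715 kbar
marble: 2680 kg/m³ × 9.8 m/s² × 4730 m = 1.242×10^8 Pa = 1.242 kbar
upper-mantle rock: 3370 kg/m³ × 9.8 m/s² × 17490 m = 5.776×10^8 Pa = 5.776 kbar
Total = 0.06525 + 0.1291 + 1.715 + 1.242 + 5.776 = 8.9282 kbar

8.93 kbar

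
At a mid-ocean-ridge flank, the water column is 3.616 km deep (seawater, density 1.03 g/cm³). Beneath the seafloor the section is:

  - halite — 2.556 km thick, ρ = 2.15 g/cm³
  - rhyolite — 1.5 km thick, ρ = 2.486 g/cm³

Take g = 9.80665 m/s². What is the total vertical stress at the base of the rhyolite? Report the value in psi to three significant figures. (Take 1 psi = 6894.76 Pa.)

seawater: 1030 kg/m³ × 9.80665 m/s² × 3616 m = 3.652×10^7 Pa = 5297 psi
halite: 2150 kg/m³ × 9.80665 m/s² × 2556 m = 5.389×10^7 Pa = 7816 psi
rhyolite: 2486 kg/m³ × 9.80665 m/s² × 1500 m = 3.657×10^7 Pa = 5304 psi
Total = 5297 + 7816 + 5304 = 18418 psi

18400 psi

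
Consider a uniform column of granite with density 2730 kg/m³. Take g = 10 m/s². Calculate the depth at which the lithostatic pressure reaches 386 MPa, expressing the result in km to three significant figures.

h = P/(ρg) = 386 MPa / (2730 kg/m³ × 10 m/s²) = 3.860×10^8 Pa / 27300 Pa/m = 14139 m
= 14.139 km

14.1 km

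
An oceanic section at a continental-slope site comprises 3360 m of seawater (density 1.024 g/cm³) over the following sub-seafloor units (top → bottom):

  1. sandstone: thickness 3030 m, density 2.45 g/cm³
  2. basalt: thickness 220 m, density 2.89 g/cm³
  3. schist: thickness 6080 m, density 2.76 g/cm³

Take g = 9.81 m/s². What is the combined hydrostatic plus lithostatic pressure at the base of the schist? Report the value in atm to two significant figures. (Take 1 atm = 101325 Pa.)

seawater: 1024 kg/m³ × 9.81 m/s² × 3360 m = 3.375×10^7 Pa = 333.1 atm
sandstone: 2450 kg/m³ × 9.81 m/s² × 3030 m = 7.282×10^7 Pa = 718.7 atm
basalt: 2890 kg/m³ × 9.81 m/s² × 220 m = 6.237×10^6 Pa = 61.56 atm
schist: 2760 kg/m³ × 9.81 m/s² × 6080 m = 1.646×10^8 Pa = 1625 atm
Total = 333.1 + 718.7 + 61.56 + 1625 = 2738.1 atm

2700 atm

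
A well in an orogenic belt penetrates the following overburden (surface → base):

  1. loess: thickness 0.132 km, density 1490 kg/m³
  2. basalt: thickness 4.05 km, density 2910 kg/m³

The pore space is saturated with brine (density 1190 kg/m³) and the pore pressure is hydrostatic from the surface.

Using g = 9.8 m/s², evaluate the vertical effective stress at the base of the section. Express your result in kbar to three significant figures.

0.687 kbar

Overburden (lithostatic) stress σ_v:
loess: 1490 kg/m³ × 9.8 m/s² × 132 m = 1.927×10^6 Pa = 1.927 MPa
basalt: 2910 kg/m³ × 9.8 m/s² × 4050 m = 1.155×10^8 Pa = 115.5 MPa
Total = 1.927 + 115.5 = 117.43 MPa
Pore pressure P_p = 1190 kg/m³ × 9.8 m/s² × 4182 m = 4.877×10^7 Pa = 48.77 MPa
Effective stress σ' = σ_v − P_p = 117.4 − 48.77 = 68.655 MPa = 0.68655 kbar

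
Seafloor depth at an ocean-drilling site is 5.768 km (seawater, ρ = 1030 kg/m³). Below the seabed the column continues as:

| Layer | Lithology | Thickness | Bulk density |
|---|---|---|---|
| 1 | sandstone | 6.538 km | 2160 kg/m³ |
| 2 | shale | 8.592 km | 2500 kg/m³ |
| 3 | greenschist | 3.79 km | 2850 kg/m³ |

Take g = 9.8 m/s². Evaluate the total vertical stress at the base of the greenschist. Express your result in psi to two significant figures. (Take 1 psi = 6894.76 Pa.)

74000 psi

seawater: 1030 kg/m³ × 9.8 m/s² × 5768 m = 5.822×10^7 Pa = 8444 psi
sandstone: 2160 kg/m³ × 9.8 m/s² × 6538 m = 1.384×10^8 Pa = 20073 psi
shale: 2500 kg/m³ × 9.8 m/s² × 8592 m = 2.105×10^8 Pa = 30531 psi
greenschist: 2850 kg/m³ × 9.8 m/s² × 3790 m = 1.059×10^8 Pa = 15353 psi
Total = 8444 + 20073 + 30531 + 15353 = 74401 psi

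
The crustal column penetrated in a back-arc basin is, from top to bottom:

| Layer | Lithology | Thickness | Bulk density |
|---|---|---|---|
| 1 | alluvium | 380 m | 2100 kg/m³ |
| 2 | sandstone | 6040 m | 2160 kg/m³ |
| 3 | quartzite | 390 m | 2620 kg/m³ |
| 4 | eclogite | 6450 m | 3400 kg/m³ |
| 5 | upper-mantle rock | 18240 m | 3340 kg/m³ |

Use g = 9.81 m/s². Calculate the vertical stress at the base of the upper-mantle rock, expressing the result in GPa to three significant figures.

0.959 GPa

alluvium: 2100 kg/m³ × 9.81 m/s² × 380 m = 7.828×10^6 Pa = 7.828×10^-3 GPa
sandstone: 2160 kg/m³ × 9.81 m/s² × 6040 m = 1.280×10^8 Pa = 0.1280 GPa
quartzite: 2620 kg/m³ × 9.81 m/s² × 390 m = 1.002×10^7 Pa = 0.01002 GPa
eclogite: 3400 kg/m³ × 9.81 m/s² × 6450 m = 2.151×10^8 Pa = 0.2151 GPa
upper-mantle rock: 3340 kg/m³ × 9.81 m/s² × 18240 m = 5.976×10^8 Pa = 0.5976 GPa
Total = 7.828×10^-3 + 0.1280 + 0.01002 + 0.2151 + 0.5976 = 0.95861 GPa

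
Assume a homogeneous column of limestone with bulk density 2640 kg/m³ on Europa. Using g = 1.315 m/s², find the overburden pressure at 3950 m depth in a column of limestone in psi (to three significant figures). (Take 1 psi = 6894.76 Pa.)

1990 psi

limestone: 2640 kg/m³ × 1.315 m/s² × 3950 m = 1.371×10^7 Pa = 1989 psi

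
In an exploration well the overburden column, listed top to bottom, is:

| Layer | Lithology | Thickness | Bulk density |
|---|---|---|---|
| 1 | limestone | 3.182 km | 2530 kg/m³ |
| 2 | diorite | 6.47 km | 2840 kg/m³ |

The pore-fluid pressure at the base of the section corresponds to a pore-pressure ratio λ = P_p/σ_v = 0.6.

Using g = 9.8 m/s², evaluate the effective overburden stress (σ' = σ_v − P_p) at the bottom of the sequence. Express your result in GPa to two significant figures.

Overburden (lithostatic) stress σ_v:
limestone: 2530 kg/m³ × 9.8 m/s² × 3182 m = 7.889×10^7 Pa = 78.89 MPa
diorite: 2840 kg/m³ × 9.8 m/s² × 6470 m = 1.801×10^8 Pa = 180.1 MPa
Total = 78.89 + 180.1 = 258.97 MPa
Pore pressure P_p = λ·σ_v = 0.6 × 259.0 MPa = 155.4 MPa
Effective stress σ' = σ_v − P_p = 259.0 − 155.4 = 103.59 MPa = 0.10359 GPa

0.10 GPa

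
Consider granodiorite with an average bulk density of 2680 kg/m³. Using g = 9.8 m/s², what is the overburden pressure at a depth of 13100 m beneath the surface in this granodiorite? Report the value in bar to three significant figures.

3440 bar

granodiorite: 2680 kg/m³ × 9.8 m/s² × 13100 m = 3.441×10^8 Pa = 3441 bar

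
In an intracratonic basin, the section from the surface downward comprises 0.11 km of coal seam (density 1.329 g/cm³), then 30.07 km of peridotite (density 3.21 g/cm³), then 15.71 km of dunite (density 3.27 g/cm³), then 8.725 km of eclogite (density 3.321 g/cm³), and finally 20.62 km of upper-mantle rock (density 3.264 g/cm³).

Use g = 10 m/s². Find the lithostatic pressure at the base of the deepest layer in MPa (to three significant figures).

2440 MPa

coal seam: 1329 kg/m³ × 10 m/s² × 110 m = 1.462×10^6 Pa = 1.462 MPa
peridotite: 3210 kg/m³ × 10 m/s² × 30070 m = 9.652×10^8 Pa = 965.2 MPa
dunite: 3270 kg/m³ × 10 m/s² × 15710 m = 5.137×10^8 Pa = 513.7 MPa
eclogite: 3321 kg/m³ × 10 m/s² × 8725 m = 2.898×10^8 Pa = 289.8 MPa
upper-mantle rock: 3264 kg/m³ × 10 m/s² × 20620 m = 6.730×10^8 Pa = 673.0 MPa
Total = 1.462 + 965.2 + 513.7 + 289.8 + 673.0 = 2443.2 MPa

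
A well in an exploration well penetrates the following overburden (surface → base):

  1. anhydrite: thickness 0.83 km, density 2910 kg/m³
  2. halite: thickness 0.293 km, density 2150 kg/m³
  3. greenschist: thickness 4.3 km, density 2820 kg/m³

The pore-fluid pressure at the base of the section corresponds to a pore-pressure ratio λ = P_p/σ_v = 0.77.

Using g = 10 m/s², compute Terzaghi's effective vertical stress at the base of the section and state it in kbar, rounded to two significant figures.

0.35 kbar

Overburden (lithostatic) stress σ_v:
anhydrite: 2910 kg/m³ × 10 m/s² × 830 m = 2.415×10^7 Pa = 24.15 MPa
halite: 2150 kg/m³ × 10 m/s² × 293 m = 6.300×10^6 Pa = 6.300 MPa
greenschist: 2820 kg/m³ × 10 m/s² × 4300 m = 1.213×10^8 Pa = 121.3 MPa
Total = 24.15 + 6.300 + 121.3 = 151.71 MPa
Pore pressure P_p = λ·σ_v = 0.77 × 151.7 MPa = 116.8 MPa
Effective stress σ' = σ_v − P_p = 151.7 − 116.8 = 34.894 MPa = 0.34894 kbar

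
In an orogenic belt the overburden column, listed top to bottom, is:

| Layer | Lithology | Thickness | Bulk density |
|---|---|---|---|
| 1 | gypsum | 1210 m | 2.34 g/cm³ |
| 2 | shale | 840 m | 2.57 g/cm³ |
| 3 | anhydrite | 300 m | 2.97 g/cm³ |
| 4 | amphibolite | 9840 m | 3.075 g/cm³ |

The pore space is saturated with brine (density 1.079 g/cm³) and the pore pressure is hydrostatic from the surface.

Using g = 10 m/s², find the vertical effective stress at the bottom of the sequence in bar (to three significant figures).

Overburden (lithostatic) stress σ_v:
gypsum: 2340 kg/m³ × 10 m/s² × 1210 m = 2.831×10^7 Pa = 28.31 MPa
shale: 2570 kg/m³ × 10 m/s² × 840 m = 2.159×10^7 Pa = 21.59 MPa
anhydrite: 2970 kg/m³ × 10 m/s² × 300 m = 8.910×10^6 Pa = 8.910 MPa
amphibolite: 3075 kg/m³ × 10 m/s² × 9840 m = 3.026×10^8 Pa = 302.6 MPa
Total = 28.31 + 21.59 + 8.910 + 302.6 = 361.39 MPa
Pore pressure P_p = 1079 kg/m³ × 10 m/s² × 12190 m = 1.315×10^8 Pa = 131.5 MPa
Effective stress σ' = σ_v − P_p = 361.4 − 131.5 = 229.86 MPa = 2298.6 bar

2300 bar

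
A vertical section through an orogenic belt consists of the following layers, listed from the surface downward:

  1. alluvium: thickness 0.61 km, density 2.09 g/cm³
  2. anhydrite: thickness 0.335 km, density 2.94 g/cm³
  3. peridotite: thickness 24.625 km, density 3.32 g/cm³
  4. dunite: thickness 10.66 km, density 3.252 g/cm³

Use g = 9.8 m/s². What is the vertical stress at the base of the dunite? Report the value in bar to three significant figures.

11600 bar

alluvium: 2090 kg/m³ × 9.8 m/s² × 610 m = 1.249×10^7 Pa = 124.9 bar
anhydrite: 2940 kg/m³ × 9.8 m/s² × 335 m = 9.652×10^6 Pa = 96.52 bar
peridotite: 3320 kg/m³ × 9.8 m/s² × 24625 m = 8.012×10^8 Pa = 8012 bar
dunite: 3252 kg/m³ × 9.8 m/s² × 10660 m = 3.397×10^8 Pa = 3397 bar
Total = 124.9 + 96.52 + 8012 + 3397 = 11631 bar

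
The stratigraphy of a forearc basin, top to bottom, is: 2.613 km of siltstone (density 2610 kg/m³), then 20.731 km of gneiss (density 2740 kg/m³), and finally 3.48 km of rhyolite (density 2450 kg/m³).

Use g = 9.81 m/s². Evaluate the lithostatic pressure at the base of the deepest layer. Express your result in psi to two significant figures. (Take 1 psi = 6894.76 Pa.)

siltstone: 2610 kg/m³ × 9.81 m/s² × 2613 m = 6.690×10^7 Pa = 9704 psi
gneiss: 2740 kg/m³ × 9.81 m/s² × 20731 m = 5.572×10^8 Pa = 80820 psi
rhyolite: 2450 kg/m³ × 9.81 m/s² × 3480 m = 8.364×10^7 Pa = 12131 psi
Total = 9704 + 80820 + 12131 = 1.0265×10^5 psi

100000 psi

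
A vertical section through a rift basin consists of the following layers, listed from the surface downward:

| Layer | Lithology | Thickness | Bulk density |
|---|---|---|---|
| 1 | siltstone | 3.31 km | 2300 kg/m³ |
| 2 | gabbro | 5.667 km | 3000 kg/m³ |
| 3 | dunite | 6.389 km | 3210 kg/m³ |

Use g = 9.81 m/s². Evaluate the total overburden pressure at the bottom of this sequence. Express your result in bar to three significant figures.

siltstone: 2300 kg/m³ × 9.81 m/s² × 3310 m = 7.468×10^7 Pa = 746.8 bar
gabbro: 3000 kg/m³ × 9.81 m/s² × 5667 m = 1.668×10^8 Pa = 1668 bar
dunite: 3210 kg/m³ × 9.81 m/s² × 6389 m = 2.012×10^8 Pa = 2012 bar
Total = 746.8 + 1668 + 2012 = 4426.5 bar

4430 bar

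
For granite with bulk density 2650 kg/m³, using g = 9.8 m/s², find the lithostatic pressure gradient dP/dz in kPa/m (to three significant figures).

dP/dz = ρg = 2650 kg/m³ × 9.8 m/s² = 25970 Pa/m
= 25970 Pa/m × (1 kPa/m / 1000.0 Pa/m) = 25.970 kPa/m

26.0 kPa/m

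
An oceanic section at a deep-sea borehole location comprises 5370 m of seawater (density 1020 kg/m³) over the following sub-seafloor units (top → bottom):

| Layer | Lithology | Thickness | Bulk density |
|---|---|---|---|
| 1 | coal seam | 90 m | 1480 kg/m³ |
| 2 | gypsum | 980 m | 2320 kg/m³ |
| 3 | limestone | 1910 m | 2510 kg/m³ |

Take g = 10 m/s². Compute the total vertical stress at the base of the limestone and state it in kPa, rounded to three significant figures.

seawater: 1020 kg/m³ × 10 m/s² × 5370 m = 5.477×10^7 Pa = 54774 kPa
coal seam: 1480 kg/m³ × 10 m/s² × 90 m = 1.332×10^6 Pa = 1332 kPa
gypsum: 2320 kg/m³ × 10 m/s² × 980 m = 2.274×10^7 Pa = 22736 kPa
limestone: 2510 kg/m³ × 10 m/s² × 1910 m = 4.794×10^7 Pa = 47941 kPa
Total = 54774 + 1332 + 22736 + 47941 = 1.2678×10^5 kPa

127000 kPa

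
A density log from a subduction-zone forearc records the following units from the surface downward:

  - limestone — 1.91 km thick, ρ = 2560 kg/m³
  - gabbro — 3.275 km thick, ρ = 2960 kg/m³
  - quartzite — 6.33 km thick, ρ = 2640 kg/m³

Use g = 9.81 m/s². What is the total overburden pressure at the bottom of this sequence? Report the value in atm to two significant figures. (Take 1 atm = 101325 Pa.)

limestone: 2560 kg/m³ × 9.81 m/s² × 1910 m = 4.797×10^7 Pa = 473.4 atm
gabbro: 2960 kg/m³ × 9.81 m/s² × 3275 m = 9.510×10^7 Pa = 938.5 atm
quartzite: 2640 kg/m³ × 9.81 m/s² × 6330 m = 1.639×10^8 Pa = 1618 atm
Total = 473.4 + 938.5 + 1618 = 3029.9 atm

3000 atm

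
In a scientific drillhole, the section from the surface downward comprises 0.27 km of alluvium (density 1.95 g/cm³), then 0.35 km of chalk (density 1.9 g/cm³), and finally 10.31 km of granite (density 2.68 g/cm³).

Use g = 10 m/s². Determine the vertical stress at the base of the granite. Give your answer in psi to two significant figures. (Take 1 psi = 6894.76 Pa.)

alluvium: 1950 kg/m³ × 10 m/s² × 270 m = 5.265×10^6 Pa = 763.6 psi
chalk: 1900 kg/m³ × 10 m/s² × 350 m = 6.650×10^6 Pa = 964.5 psi
granite: 2680 kg/m³ × 10 m/s² × 10310 m = 2.763×10^8 Pa = 40075 psi
Total = 763.6 + 964.5 + 40075 = 41803 psi

42000 psi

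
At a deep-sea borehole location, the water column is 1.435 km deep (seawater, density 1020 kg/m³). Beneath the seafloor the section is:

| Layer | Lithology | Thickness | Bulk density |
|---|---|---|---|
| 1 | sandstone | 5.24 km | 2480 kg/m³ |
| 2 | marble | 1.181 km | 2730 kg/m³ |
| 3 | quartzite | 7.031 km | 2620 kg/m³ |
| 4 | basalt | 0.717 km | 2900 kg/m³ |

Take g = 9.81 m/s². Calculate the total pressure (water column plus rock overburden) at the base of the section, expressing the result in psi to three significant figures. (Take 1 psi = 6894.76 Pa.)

seawater: 1020 kg/m³ × 9.81 m/s² × 1435 m = 1.436×10^7 Pa = 2083 psi
sandstone: 2480 kg/m³ × 9.81 m/s² × 5240 m = 1.275×10^8 Pa = 18490 psi
marble: 2730 kg/m³ × 9.81 m/s² × 1181 m = 3.163×10^7 Pa = 4587 psi
quartzite: 2620 kg/m³ × 9.81 m/s² × 7031 m = 1.807×10^8 Pa = 26210 psi
basalt: 2900 kg/m³ × 9.81 m/s² × 717 m = 2.040×10^7 Pa = 2958 psi
Total = 2083 + 18490 + 4587 + 26210 + 2958 = 54328 psi

54300 psi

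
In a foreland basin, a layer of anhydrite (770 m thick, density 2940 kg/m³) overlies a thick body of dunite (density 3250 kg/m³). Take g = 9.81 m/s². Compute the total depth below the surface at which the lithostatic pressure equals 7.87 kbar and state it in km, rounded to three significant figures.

24.8 km

Pressure at base of upper layers: 2940×9.81×770 = 2.221×10^7 Pa = 0.2221 kbar
Remaining pressure to be supplied by dunite: 7.870×10^8 − 2.221×10^7 = 7.648×10^8 Pa
Additional depth in dunite = 7.648×10^8 Pa / (3250 kg/m³ × 9.81 m/s²) = 23988 m
Total depth = 770 m + 23988 m = 24758 m
= 24.758 km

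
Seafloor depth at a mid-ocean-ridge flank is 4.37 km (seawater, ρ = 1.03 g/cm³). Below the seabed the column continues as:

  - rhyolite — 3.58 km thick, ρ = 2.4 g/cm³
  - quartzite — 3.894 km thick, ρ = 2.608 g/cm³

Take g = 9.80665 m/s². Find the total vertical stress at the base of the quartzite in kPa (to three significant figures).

228000 kPa

seawater: 1030 kg/m³ × 9.80665 m/s² × 4370 m = 4.414×10^7 Pa = 44141 kPa
rhyolite: 2400 kg/m³ × 9.80665 m/s² × 3580 m = 8.426×10^7 Pa = 84259 kPa
quartzite: 2608 kg/m³ × 9.80665 m/s² × 3894 m = 9.959×10^7 Pa = 99592 kPa
Total = 44141 + 84259 + 99592 = 2.2799×10^5 kPa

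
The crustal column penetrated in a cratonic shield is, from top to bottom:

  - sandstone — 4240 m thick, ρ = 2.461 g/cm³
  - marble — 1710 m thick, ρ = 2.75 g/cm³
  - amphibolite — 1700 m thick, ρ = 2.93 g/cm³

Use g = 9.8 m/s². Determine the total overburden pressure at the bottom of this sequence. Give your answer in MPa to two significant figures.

200 MPa

sandstone: 2461 kg/m³ × 9.8 m/s² × 4240 m = 1.023×10^8 Pa = 102.3 MPa
marble: 2750 kg/m³ × 9.8 m/s² × 1710 m = 4.608×10^7 Pa = 46.08 MPa
amphibolite: 2930 kg/m³ × 9.8 m/s² × 1700 m = 4.881×10^7 Pa = 48.81 MPa
Total = 102.3 + 46.08 + 48.81 = 197.16 MPa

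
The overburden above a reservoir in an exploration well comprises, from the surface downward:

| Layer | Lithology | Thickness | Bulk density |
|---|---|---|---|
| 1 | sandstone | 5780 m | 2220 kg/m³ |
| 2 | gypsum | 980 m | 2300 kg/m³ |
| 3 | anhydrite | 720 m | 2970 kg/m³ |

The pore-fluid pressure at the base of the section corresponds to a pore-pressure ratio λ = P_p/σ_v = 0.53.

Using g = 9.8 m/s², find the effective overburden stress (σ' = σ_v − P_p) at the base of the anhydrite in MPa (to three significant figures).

79.3 MPa

Overburden (lithostatic) stress σ_v:
sandstone: 2220 kg/m³ × 9.8 m/s² × 5780 m = 1.257×10^8 Pa = 125.7 MPa
gypsum: 2300 kg/m³ × 9.8 m/s² × 980 m = 2.209×10^7 Pa = 22.09 MPa
anhydrite: 2970 kg/m³ × 9.8 m/s² × 720 m = 2.096×10^7 Pa = 20.96 MPa
Total = 125.7 + 22.09 + 20.96 = 168.80 MPa
Pore pressure P_p = λ·σ_v = 0.53 × 168.8 MPa = 89.46 MPa
Effective stress σ' = σ_v − P_p = 168.8 − 89.46 = 79.334 MPa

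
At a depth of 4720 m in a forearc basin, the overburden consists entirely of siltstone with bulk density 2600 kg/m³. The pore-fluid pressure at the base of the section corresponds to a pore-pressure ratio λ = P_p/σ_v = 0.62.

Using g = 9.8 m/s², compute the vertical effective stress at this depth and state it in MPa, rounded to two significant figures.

Overburden (lithostatic) stress σ_v:
siltstone: 2600 kg/m³ × 9.8 m/s² × 4720 m = 1.203×10^8 Pa = 120.3 MPa
Pore pressure P_p = λ·σ_v = 0.62 × 120.3 MPa = 74.56 MPa
Effective stress σ' = σ_v − P_p = 120.3 − 74.56 = 45.701 MPa

46 MPa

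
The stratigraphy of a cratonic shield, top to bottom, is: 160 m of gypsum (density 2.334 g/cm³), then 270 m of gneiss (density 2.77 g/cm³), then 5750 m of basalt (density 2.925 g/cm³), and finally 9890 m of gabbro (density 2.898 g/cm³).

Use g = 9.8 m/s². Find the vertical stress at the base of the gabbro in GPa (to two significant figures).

gypsum: 2334 kg/m³ × 9.8 m/s² × 160 m = 3.660×10^6 Pa = 3.660×10^-3 GPa
gneiss: 2770 kg/m³ × 9.8 m/s² × 270 m = 7.329×10^6 Pa = 7.329×10^-3 GPa
basalt: 2925 kg/m³ × 9.8 m/s² × 5750 m = 1.648×10^8 Pa = 0.1648 GPa
gabbro: 2898 kg/m³ × 9.8 m/s² × 9890 m = 2.809×10^8 Pa = 0.2809 GPa
Total = 3.660×10^-3 + 7.329×10^-3 + 0.1648 + 0.2809 = 0.45669 GPa

0.46 GPa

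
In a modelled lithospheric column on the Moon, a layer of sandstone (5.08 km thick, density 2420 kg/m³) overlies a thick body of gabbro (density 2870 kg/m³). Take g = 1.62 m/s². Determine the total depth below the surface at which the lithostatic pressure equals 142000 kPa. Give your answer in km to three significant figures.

31.3 km

Pressure at base of upper layers: 2420×1.62×5080 = 1.992×10^7 Pa = 19916 kPa
Remaining pressure to be supplied by gabbro: 1.420×10^8 − 1.992×10^7 = 1.221×10^8 Pa
Additional depth in gabbro = 1.221×10^8 Pa / (2870 kg/m³ × 1.62 m/s²) = 26258 m
Total depth = 5080 m + 26258 m = 31338 m
= 31.338 km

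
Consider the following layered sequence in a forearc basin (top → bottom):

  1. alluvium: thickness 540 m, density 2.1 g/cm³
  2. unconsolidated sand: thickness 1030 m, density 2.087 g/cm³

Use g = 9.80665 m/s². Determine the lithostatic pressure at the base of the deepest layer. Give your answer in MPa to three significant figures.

32.2 MPa

alluvium: 2100 kg/m³ × 9.80665 m/s² × 540 m = 1.112×10^7 Pa = 11.12 MPa
unconsolidated sand: 2087 kg/m³ × 9.80665 m/s² × 1030 m = 2.108×10^7 Pa = 21.08 MPa
Total = 11.12 + 21.08 = 32.201 MPa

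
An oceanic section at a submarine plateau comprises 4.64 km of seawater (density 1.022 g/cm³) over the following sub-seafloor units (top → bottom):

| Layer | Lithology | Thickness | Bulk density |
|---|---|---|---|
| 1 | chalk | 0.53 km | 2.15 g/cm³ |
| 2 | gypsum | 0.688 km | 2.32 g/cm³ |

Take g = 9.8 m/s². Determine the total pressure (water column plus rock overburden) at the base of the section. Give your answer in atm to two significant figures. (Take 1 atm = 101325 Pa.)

720 atm

seawater: 1022 kg/m³ × 9.8 m/s² × 4640 m = 4.647×10^7 Pa = 458.6 atm
chalk: 2150 kg/m³ × 9.8 m/s² × 530 m = 1.117×10^7 Pa = 110.2 atm
gypsum: 2320 kg/m³ × 9.8 m/s² × 688 m = 1.564×10^7 Pa = 154.4 atm
Total = 458.6 + 110.2 + 154.4 = 723.24 atm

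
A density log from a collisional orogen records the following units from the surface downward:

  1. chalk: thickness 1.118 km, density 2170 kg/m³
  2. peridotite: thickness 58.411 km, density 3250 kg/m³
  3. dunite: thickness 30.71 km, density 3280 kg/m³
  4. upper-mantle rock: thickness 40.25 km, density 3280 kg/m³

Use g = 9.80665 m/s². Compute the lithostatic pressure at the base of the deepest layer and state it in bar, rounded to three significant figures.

chalk: 2170 kg/m³ × 9.80665 m/s² × 1118 m = 2.379×10^7 Pa = 237.9 bar
peridotite: 3250 kg/m³ × 9.80665 m/s² × 58411 m = 1.862×10^9 Pa = 18617 bar
dunite: 3280 kg/m³ × 9.80665 m/s² × 30710 m = 9.878×10^8 Pa = 9878 bar
upper-mantle rock: 3280 kg/m³ × 9.80665 m/s² × 40250 m = 1.295×10^9 Pa = 12947 bar
Total = 237.9 + 18617 + 9878 + 12947 = 41679 bar

41700 bar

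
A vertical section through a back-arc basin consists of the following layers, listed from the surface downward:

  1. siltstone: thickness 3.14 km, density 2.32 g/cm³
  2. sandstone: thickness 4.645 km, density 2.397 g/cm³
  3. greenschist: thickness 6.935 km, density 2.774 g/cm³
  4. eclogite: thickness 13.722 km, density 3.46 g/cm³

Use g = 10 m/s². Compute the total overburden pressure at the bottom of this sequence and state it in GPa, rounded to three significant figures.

siltstone: 2320 kg/m³ × 10 m/s² × 3140 m = 7.285×10^7 Pa = 0.07285 GPa
sandstone: 2397 kg/m³ × 10 m/s² × 4645 m = 1.113×10^8 Pa = 0.1113 GPa
greenschist: 2774 kg/m³ × 10 m/s² × 6935 m = 1.924×10^8 Pa = 0.1924 GPa
eclogite: 3460 kg/m³ × 10 m/s² × 13722 m = 4.748×10^8 Pa = 0.4748 GPa
Total = 0.07285 + 0.1113 + 0.1924 + 0.4748 = 0.85135 GPa

0.851 GPa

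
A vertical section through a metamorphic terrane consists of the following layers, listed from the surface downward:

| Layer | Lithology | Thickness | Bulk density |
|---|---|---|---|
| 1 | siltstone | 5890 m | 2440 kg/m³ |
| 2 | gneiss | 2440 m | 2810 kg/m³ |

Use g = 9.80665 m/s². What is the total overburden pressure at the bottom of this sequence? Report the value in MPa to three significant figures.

208 MPa

siltstone: 2440 kg/m³ × 9.80665 m/s² × 5890 m = 1.409×10^8 Pa = 140.9 MPa
gneiss: 2810 kg/m³ × 9.80665 m/s² × 2440 m = 6.724×10^7 Pa = 67.24 MPa
Total = 140.9 + 67.24 = 208.18 MPa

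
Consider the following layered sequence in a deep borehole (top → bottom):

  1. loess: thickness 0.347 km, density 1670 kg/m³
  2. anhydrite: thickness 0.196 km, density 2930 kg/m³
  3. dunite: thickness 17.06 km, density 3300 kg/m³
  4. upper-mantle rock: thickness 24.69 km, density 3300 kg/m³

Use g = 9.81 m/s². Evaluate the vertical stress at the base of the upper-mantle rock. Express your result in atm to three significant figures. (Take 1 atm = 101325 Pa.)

loess: 1670 kg/m³ × 9.81 m/s² × 347 m = 5.685×10^6 Pa = 56.10 atm
anhydrite: 2930 kg/m³ × 9.81 m/s² × 196 m = 5.634×10^6 Pa = 55.60 atm
dunite: 3300 kg/m³ × 9.81 m/s² × 17060 m = 5.523×10^8 Pa = 5451 atm
upper-mantle rock: 3300 kg/m³ × 9.81 m/s² × 24690 m = 7.993×10^8 Pa = 7888 atm
Total = 56.10 + 55.60 + 5451 + 7888 = 13451 atm

13500 atm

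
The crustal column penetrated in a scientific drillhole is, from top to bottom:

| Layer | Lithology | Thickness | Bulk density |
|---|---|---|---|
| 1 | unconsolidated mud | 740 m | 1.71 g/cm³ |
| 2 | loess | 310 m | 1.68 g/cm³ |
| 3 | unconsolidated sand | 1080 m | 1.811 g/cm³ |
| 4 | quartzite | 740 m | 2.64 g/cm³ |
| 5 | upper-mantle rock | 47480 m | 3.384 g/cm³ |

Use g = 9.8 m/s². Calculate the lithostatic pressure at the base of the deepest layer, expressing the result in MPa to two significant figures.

unconsolidated mud: 1710 kg/m³ × 9.8 m/s² × 740 m = 1.240×10^7 Pa = 12.40 MPa
loess: 1680 kg/m³ × 9.8 m/s² × 310 m = 5.104×10^6 Pa = 5.104 MPa
unconsolidated sand: 1811 kg/m³ × 9.8 m/s² × 1080 m = 1.917×10^7 Pa = 19.17 MPa
quartzite: 2640 kg/m³ × 9.8 m/s² × 740 m = 1.915×10^7 Pa = 19.15 MPa
upper-mantle rock: 3384 kg/m³ × 9.8 m/s² × 47480 m = 1.575×10^9 Pa = 1575 MPa
Total = 12.40 + 5.104 + 19.17 + 19.15 + 1575 = 1630.4 MPa

1600 MPa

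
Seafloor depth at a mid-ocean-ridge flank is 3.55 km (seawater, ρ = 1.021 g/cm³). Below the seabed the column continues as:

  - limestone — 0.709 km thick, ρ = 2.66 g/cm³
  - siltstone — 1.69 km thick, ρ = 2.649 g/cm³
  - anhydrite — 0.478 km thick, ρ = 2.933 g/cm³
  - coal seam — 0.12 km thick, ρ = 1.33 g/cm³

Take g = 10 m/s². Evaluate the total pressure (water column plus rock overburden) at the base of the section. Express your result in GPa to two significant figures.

seawater: 1021 kg/m³ × 10 m/s² × 3550 m = 3.625×10^7 Pa = 0.03625 GPa
limestone: 2660 kg/m³ × 10 m/s² × 709 m = 1.886×10^7 Pa = 0.01886 GPa
siltstone: 2649 kg/m³ × 10 m/s² × 1690 m = 4.477×10^7 Pa = 0.04477 GPa
anhydrite: 2933 kg/m³ × 10 m/s² × 478 m = 1.402×10^7 Pa = 0.01402 GPa
coal seam: 1330 kg/m³ × 10 m/s² × 120 m = 1.596×10^6 Pa = 1.596×10^-3 GPa
Total = 0.03625 + 0.01886 + 0.04477 + 0.01402 + 1.596×10^-3 = 0.11549 GPa

0.12 GPa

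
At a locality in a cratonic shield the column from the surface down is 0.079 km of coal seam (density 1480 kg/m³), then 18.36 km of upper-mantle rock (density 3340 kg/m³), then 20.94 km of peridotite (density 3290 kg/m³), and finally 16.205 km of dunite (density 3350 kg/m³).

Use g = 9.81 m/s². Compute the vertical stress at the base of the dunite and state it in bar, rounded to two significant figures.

18000 bar

coal seam: 1480 kg/m³ × 9.81 m/s² × 79 m = 1.147×10^6 Pa = 11.47 bar
upper-mantle rock: 3340 kg/m³ × 9.81 m/s² × 18360 m = 6.016×10^8 Pa = 6016 bar
peridotite: 3290 kg/m³ × 9.81 m/s² × 20940 m = 6.758×10^8 Pa = 6758 bar
dunite: 3350 kg/m³ × 9.81 m/s² × 16205 m = 5.326×10^8 Pa = 5326 bar
Total = 11.47 + 6016 + 6758 + 5326 = 18111 bar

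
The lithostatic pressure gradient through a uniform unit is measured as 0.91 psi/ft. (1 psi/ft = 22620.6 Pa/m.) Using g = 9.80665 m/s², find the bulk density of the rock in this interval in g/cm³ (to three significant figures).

ρ = (dP/dz)/g = 0.91 psi/ft / 9.80665 m/s² = 20585 Pa/m / 9.80665 m/s² = 2099.1 kg/m³
= 2.099 g/cm³

2.10 g/cm³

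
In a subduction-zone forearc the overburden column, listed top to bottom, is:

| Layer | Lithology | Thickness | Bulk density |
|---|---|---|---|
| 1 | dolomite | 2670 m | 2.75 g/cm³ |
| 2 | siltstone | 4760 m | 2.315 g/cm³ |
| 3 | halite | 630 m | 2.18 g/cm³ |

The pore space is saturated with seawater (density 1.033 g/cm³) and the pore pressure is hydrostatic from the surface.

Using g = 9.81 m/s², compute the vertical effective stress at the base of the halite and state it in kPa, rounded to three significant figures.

Overburden (lithostatic) stress σ_v:
dolomite: 2750 kg/m³ × 9.81 m/s² × 2670 m = 7.203×10^7 Pa = 72.03 MPa
siltstone: 2315 kg/m³ × 9.81 m/s² × 4760 m = 1.081×10^8 Pa = 108.1 MPa
halite: 2180 kg/m³ × 9.81 m/s² × 630 m = 1.347×10^7 Pa = 13.47 MPa
Total = 72.03 + 108.1 + 13.47 = 193.60 MPa
Pore pressure P_p = 1033 kg/m³ × 9.81 m/s² × 8060 m = 8.168×10^7 Pa = 81.68 MPa
Effective stress σ' = σ_v − P_p = 193.6 − 81.68 = 111.93 MPa = 1.1193×10^5 kPa

112000 kPa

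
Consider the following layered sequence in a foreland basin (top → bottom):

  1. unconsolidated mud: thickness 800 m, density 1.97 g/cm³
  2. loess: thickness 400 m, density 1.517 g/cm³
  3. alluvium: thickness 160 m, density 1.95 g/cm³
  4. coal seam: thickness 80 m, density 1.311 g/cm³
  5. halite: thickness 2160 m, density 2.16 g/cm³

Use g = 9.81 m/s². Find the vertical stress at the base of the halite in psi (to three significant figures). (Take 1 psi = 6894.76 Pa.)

unconsolidated mud: 1970 kg/m³ × 9.81 m/s² × 800 m = 1.546×10^7 Pa = 2242 psi
loess: 1517 kg/m³ × 9.81 m/s² × 400 m = 5.953×10^6 Pa = 863.4 psi
alluvium: 1950 kg/m³ × 9.81 m/s² × 160 m = 3.061×10^6 Pa = 443.9 psi
coal seam: 1311 kg/m³ × 9.81 m/s² × 80 m = 1.029×10^6 Pa = 149.2 psi
halite: 2160 kg/m³ × 9.81 m/s² × 2160 m = 4.577×10^7 Pa = 6638 psi
Total = 2242 + 863.4 + 443.9 + 149.2 + 6638 = 10337 psi

10300 psi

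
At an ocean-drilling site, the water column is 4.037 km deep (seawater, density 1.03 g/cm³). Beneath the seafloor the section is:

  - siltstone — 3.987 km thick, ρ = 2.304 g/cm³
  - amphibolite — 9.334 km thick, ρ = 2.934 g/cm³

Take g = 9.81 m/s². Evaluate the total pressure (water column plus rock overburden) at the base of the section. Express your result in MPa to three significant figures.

seawater: 1030 kg/m³ × 9.81 m/s² × 4037 m = 4.079×10^7 Pa = 40.79 MPa
siltstone: 2304 kg/m³ × 9.81 m/s² × 3987 m = 9.012×10^7 Pa = 90.12 MPa
amphibolite: 2934 kg/m³ × 9.81 m/s² × 9334 m = 2.687×10^8 Pa = 268.7 MPa
Total = 40.79 + 90.12 + 268.7 = 399.56 MPa

400 MPa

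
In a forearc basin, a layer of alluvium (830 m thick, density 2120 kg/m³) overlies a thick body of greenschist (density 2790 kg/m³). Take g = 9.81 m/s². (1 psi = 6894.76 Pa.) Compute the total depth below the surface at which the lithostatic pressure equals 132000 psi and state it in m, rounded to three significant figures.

Pressure at base of upper layers: 2120×9.81×830 = 1.726×10^7 Pa = 2504 psi
Remaining pressure to be supplied by greenschist: 9.101×10^8 − 1.726×10^7 = 8.928×10^8 Pa
Additional depth in greenschist = 8.928×10^8 Pa / (2790 kg/m³ × 9.81 m/s²) = 32621 m
Total depth = 830 m + 32621 m = 33451 m

33500 m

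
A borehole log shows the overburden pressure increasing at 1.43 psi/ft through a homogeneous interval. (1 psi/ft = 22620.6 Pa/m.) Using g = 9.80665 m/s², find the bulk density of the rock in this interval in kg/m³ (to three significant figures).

3300 kg/m³

ρ = (dP/dz)/g = 1.43 psi/ft / 9.80665 m/s² = 32347 Pa/m / 9.80665 m/s² = 3298.5 kg/m³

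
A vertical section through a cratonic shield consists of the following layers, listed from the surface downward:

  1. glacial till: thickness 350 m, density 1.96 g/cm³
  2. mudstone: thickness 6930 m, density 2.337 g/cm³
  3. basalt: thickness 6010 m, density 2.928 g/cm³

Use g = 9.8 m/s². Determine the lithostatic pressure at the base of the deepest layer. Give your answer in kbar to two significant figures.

3.4 kbar

glacial till: 1960 kg/m³ × 9.8 m/s² × 350 m = 6.723×10^6 Pa = 0.06723 kbar
mudstone: 2337 kg/m³ × 9.8 m/s² × 6930 m = 1.587×10^8 Pa = 1.587 kbar
basalt: 2928 kg/m³ × 9.8 m/s² × 6010 m = 1.725×10^8 Pa = 1.725 kbar
Total = 0.06723 + 1.587 + 1.725 = 3.3789 kbar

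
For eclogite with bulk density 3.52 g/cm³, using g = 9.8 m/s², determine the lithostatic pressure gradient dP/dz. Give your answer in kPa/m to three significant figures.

34.5 kPa/m

dP/dz = ρg = 3520 kg/m³ × 9.8 m/s² = 34496 Pa/m
= 34496 Pa/m × (1 kPa/m / 1000.0 Pa/m) = 34.496 kPa/m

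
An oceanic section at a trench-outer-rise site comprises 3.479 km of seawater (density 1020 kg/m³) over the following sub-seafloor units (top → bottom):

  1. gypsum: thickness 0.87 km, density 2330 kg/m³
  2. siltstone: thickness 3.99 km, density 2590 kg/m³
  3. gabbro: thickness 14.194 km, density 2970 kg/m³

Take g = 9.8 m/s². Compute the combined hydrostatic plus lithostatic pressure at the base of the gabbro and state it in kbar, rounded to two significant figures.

5.7 kbar

seawater: 1020 kg/m³ × 9.8 m/s² × 3479 m = 3.478×10^7 Pa = 0.3478 kbar
gypsum: 2330 kg/m³ × 9.8 m/s² × 870 m = 1.987×10^7 Pa = 0.1987 kbar
siltstone: 2590 kg/m³ × 9.8 m/s² × 3990 m = 1.013×10^8 Pa = 1.013 kbar
gabbro: 2970 kg/m³ × 9.8 m/s² × 14194 m = 4.131×10^8 Pa = 4.131 kbar
Total = 0.3478 + 0.1987 + 1.013 + 4.131 = 5.6905 kbar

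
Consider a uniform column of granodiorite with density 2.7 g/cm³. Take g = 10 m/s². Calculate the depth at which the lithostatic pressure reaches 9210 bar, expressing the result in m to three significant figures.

34100 m

h = P/(ρg) = 9210 bar / (2700 kg/m³ × 10 m/s²) = 9.210×10^8 Pa / 27000 Pa/m = 34111 m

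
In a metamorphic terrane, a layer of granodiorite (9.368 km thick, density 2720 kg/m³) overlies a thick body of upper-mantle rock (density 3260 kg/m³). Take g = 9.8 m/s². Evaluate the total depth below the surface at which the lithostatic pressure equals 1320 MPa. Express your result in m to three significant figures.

Pressure at base of upper layers: 2720×9.8×9368 = 2.497×10^8 Pa = 249.7 MPa
Remaining pressure to be supplied by upper-mantle rock: 1.320×10^9 − 2.497×10^8 = 1.070×10^9 Pa
Additional depth in upper-mantle rock = 1.070×10^9 Pa / (3260 kg/m³ × 9.8 m/s²) = 33501 m
Total depth = 9368 m + 33501 m = 42869 m

42900 m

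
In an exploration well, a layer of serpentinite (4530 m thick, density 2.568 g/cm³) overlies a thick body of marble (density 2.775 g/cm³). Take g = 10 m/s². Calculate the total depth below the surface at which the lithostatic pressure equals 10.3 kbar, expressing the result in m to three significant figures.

Pressure at base of upper layers: 2568×10×4530 = 1.163×10^8 Pa = 1.163 kbar
Remaining pressure to be supplied by marble: 1.030×10^9 − 1.163×10^8 = 9.137×10^8 Pa
Additional depth in marble = 9.137×10^8 Pa / (2775 kg/m³ × 10 m/s²) = 32925 m
Total depth = 4530 m + 32925 m = 37455 m

37500 m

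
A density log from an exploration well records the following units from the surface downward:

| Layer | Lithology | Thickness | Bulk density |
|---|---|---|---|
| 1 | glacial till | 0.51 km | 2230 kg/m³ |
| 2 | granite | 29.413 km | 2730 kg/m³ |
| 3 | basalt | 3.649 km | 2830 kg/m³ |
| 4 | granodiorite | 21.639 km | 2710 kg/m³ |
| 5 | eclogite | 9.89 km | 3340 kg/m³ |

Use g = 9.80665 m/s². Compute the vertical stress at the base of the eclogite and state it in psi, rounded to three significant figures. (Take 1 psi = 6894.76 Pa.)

261000 psi

glacial till: 2230 kg/m³ × 9.80665 m/s² × 510 m = 1.115×10^7 Pa = 1618 psi
granite: 2730 kg/m³ × 9.80665 m/s² × 29413 m = 7.874×10^8 Pa = 1.142×10^5 psi
basalt: 2830 kg/m³ × 9.80665 m/s² × 3649 m = 1.013×10^8 Pa = 14688 psi
granodiorite: 2710 kg/m³ × 9.80665 m/s² × 21639 m = 5.751×10^8 Pa = 83408 psi
eclogite: 3340 kg/m³ × 9.80665 m/s² × 9890 m = 3.239×10^8 Pa = 46983 psi
Total = 1618 + 1.142×10^5 + 14688 + 83408 + 46983 = 2.6091×10^5 psi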